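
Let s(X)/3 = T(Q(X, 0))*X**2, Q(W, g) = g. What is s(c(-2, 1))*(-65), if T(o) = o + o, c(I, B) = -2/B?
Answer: 0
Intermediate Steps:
T(o) = 2*o
s(X) = 0 (s(X) = 3*((2*0)*X**2) = 3*(0*X**2) = 3*0 = 0)
s(c(-2, 1))*(-65) = 0*(-65) = 0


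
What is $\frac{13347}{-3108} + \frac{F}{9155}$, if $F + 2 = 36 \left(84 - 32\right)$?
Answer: $- \frac{7758655}{1896916} \approx -4.0901$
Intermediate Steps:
$F = 1870$ ($F = -2 + 36 \left(84 - 32\right) = -2 + 36 \cdot 52 = -2 + 1872 = 1870$)
$\frac{13347}{-3108} + \frac{F}{9155} = \frac{13347}{-3108} + \frac{1870}{9155} = 13347 \left(- \frac{1}{3108}\right) + 1870 \cdot \frac{1}{9155} = - \frac{4449}{1036} + \frac{374}{1831} = - \frac{7758655}{1896916}$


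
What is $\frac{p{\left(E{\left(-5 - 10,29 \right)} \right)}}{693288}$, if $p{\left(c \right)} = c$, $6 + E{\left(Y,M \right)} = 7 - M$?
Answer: $- \frac{7}{173322} \approx -4.0387 \cdot 10^{-5}$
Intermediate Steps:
$E{\left(Y,M \right)} = 1 - M$ ($E{\left(Y,M \right)} = -6 - \left(-7 + M\right) = 1 - M$)
$\frac{p{\left(E{\left(-5 - 10,29 \right)} \right)}}{693288} = \frac{1 - 29}{693288} = \left(1 - 29\right) \frac{1}{693288} = \left(-28\right) \frac{1}{693288} = - \frac{7}{173322}$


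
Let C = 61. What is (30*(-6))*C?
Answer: -10980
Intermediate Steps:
(30*(-6))*C = (30*(-6))*61 = -180*61 = -10980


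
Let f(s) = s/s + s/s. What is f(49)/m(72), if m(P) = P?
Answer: 1/36 ≈ 0.027778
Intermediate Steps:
f(s) = 2 (f(s) = 1 + 1 = 2)
f(49)/m(72) = 2/72 = 2*(1/72) = 1/36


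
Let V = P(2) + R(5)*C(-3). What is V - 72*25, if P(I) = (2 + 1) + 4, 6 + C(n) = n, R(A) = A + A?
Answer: -1883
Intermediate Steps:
R(A) = 2*A
C(n) = -6 + n
P(I) = 7 (P(I) = 3 + 4 = 7)
V = -83 (V = 7 + (2*5)*(-6 - 3) = 7 + 10*(-9) = 7 - 90 = -83)
V - 72*25 = -83 - 72*25 = -83 - 1800 = -1883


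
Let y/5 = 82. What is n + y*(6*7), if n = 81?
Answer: 17301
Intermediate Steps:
y = 410 (y = 5*82 = 410)
n + y*(6*7) = 81 + 410*(6*7) = 81 + 410*42 = 81 + 17220 = 17301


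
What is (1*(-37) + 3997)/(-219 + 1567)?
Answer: 990/337 ≈ 2.9377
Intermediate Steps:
(1*(-37) + 3997)/(-219 + 1567) = (-37 + 3997)/1348 = 3960*(1/1348) = 990/337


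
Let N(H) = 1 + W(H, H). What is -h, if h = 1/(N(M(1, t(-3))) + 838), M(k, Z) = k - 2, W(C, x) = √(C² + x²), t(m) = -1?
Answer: -839/703919 + √2/703919 ≈ -0.0011899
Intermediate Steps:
M(k, Z) = -2 + k
N(H) = 1 + √2*√(H²) (N(H) = 1 + √(H² + H²) = 1 + √(2*H²) = 1 + √2*√(H²))
h = 1/(839 + √2) (h = 1/((1 + √2*√((-2 + 1)²)) + 838) = 1/((1 + √2*√((-1)²)) + 838) = 1/((1 + √2*√1) + 838) = 1/((1 + √2*1) + 838) = 1/((1 + √2) + 838) = 1/(839 + √2) ≈ 0.0011899)
-h = -(839/703919 - √2/703919) = -839/703919 + √2/703919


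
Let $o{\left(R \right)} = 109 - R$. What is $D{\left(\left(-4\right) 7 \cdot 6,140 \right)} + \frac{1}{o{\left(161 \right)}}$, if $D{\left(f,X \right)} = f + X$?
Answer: $- \frac{1457}{52} \approx -28.019$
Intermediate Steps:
$D{\left(f,X \right)} = X + f$
$D{\left(\left(-4\right) 7 \cdot 6,140 \right)} + \frac{1}{o{\left(161 \right)}} = \left(140 + \left(-4\right) 7 \cdot 6\right) + \frac{1}{109 - 161} = \left(140 - 168\right) + \frac{1}{109 - 161} = \left(140 - 168\right) + \frac{1}{-52} = -28 - \frac{1}{52} = - \frac{1457}{52}$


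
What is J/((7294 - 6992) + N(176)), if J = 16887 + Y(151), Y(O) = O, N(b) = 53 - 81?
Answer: 8519/137 ≈ 62.182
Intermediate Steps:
N(b) = -28
J = 17038 (J = 16887 + 151 = 17038)
J/((7294 - 6992) + N(176)) = 17038/((7294 - 6992) - 28) = 17038/(302 - 28) = 17038/274 = 17038*(1/274) = 8519/137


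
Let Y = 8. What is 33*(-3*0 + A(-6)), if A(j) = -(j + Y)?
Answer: -66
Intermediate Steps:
A(j) = -8 - j (A(j) = -(j + 8) = -(8 + j) = -8 - j)
33*(-3*0 + A(-6)) = 33*(-3*0 + (-8 - 1*(-6))) = 33*(0 + (-8 + 6)) = 33*(0 - 2) = 33*(-2) = -66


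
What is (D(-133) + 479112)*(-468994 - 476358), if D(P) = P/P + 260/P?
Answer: -60239501767688/133 ≈ -4.5293e+11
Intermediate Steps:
D(P) = 1 + 260/P
(D(-133) + 479112)*(-468994 - 476358) = ((260 - 133)/(-133) + 479112)*(-468994 - 476358) = (-1/133*127 + 479112)*(-945352) = (-127/133 + 479112)*(-945352) = (63721769/133)*(-945352) = -60239501767688/133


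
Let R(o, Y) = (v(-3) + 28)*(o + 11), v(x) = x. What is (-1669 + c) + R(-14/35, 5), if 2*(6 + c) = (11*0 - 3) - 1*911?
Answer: -1867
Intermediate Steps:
c = -463 (c = -6 + ((11*0 - 3) - 1*911)/2 = -6 + ((0 - 3) - 911)/2 = -6 + (-3 - 911)/2 = -6 + (½)*(-914) = -6 - 457 = -463)
R(o, Y) = 275 + 25*o (R(o, Y) = (-3 + 28)*(o + 11) = 25*(11 + o) = 275 + 25*o)
(-1669 + c) + R(-14/35, 5) = (-1669 - 463) + (275 + 25*(-14/35)) = -2132 + (275 + 25*(-14*1/35)) = -2132 + (275 + 25*(-⅖)) = -2132 + (275 - 10) = -2132 + 265 = -1867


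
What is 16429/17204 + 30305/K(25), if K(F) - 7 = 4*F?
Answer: 523125123/1840828 ≈ 284.18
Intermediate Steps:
K(F) = 7 + 4*F
16429/17204 + 30305/K(25) = 16429/17204 + 30305/(7 + 4*25) = 16429*(1/17204) + 30305/(7 + 100) = 16429/17204 + 30305/107 = 523125123/1840828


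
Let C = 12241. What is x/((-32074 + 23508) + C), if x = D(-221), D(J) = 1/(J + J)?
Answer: -1/1624350 ≈ -6.1563e-7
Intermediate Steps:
D(J) = 1/(2*J)
x = -1/442 (x = (1/2)/(-221) = (1/2)*(-1/221) = -1/442 ≈ -0.0022624)
x/((-32074 + 23508) + C) = -1/(442*((-32074 + 23508) + 12241)) = -1/(442*(-8566 + 12241)) = -1/442/3675 = -1/442*1/3675 = -1/1624350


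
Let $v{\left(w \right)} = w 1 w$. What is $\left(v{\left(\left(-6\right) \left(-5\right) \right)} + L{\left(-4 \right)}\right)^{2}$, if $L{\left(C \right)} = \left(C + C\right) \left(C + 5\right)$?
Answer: $795664$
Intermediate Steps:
$L{\left(C \right)} = 2 C \left(5 + C\right)$
$v{\left(w \right)} = w^{2}$ ($v{\left(w \right)} = w w = w^{2}$)
$\left(v{\left(\left(-6\right) \left(-5\right) \right)} + L{\left(-4 \right)}\right)^{2} = \left(\left(\left(-6\right) \left(-5\right)\right)^{2} + 2 \left(-4\right) \left(5 - 4\right)\right)^{2} = \left(30^{2} + 2 \left(-4\right) 1\right)^{2} = \left(900 - 8\right)^{2} = 892^{2} = 795664$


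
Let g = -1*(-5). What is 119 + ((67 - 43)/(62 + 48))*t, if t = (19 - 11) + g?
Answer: 6701/55 ≈ 121.84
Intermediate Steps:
g = 5
t = 13 (t = (19 - 11) + 5 = 8 + 5 = 13)
119 + ((67 - 43)/(62 + 48))*t = 119 + ((67 - 43)/(62 + 48))*13 = 119 + (24/110)*13 = 119 + (24*(1/110))*13 = 119 + (12/55)*13 = 119 + 156/55 = 6701/55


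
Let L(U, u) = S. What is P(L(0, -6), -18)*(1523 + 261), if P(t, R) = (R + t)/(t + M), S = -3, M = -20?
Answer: 37464/23 ≈ 1628.9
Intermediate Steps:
L(U, u) = -3
P(t, R) = (R + t)/(-20 + t) (P(t, R) = (R + t)/(t - 20) = (R + t)/(-20 + t))
P(L(0, -6), -18)*(1523 + 261) = ((-18 - 3)/(-20 - 3))*(1523 + 261) = (-21/(-23))*1784 = -1/23*(-21)*1784 = (21/23)*1784 = 37464/23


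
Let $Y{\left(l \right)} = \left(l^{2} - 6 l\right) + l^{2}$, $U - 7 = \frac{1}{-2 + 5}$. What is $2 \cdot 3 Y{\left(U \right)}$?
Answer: $\frac{1144}{3} \approx 381.33$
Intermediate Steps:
$U = \frac{22}{3}$ ($U = 7 + \frac{1}{-2 + 5} = 7 + \frac{1}{3} = \frac{22}{3} \approx 7.3333$)
$Y{\left(l \right)} = - 6 l + 2 l^{2}$
$2 \cdot 3 Y{\left(U \right)} = 2 \cdot 3 \cdot 2 \cdot \frac{22}{3} \left(-3 + \frac{22}{3}\right) = 6 \cdot 2 \cdot \frac{22}{3} \cdot \frac{13}{3} = 6 \cdot \frac{572}{9} = \frac{1144}{3}$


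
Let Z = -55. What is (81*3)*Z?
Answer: -13365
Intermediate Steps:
(81*3)*Z = (81*3)*(-55) = 243*(-55) = -13365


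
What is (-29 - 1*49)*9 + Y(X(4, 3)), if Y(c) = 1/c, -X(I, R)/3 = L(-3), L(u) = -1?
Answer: -2105/3 ≈ -701.67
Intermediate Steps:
X(I, R) = 3 (X(I, R) = -3*(-1) = 3)
(-29 - 1*49)*9 + Y(X(4, 3)) = (-29 - 1*49)*9 + 1/3 = (-29 - 49)*9 + ⅓ = -78*9 + ⅓ = -702 + ⅓ = -2105/3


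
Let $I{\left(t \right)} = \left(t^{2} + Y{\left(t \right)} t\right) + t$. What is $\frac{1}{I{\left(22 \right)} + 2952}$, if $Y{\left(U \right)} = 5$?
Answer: $\frac{1}{3568} \approx 0.00028027$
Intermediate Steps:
$I{\left(t \right)} = t^{2} + 6 t$ ($I{\left(t \right)} = \left(t^{2} + 5 t\right) + t = t^{2} + 6 t$)
$\frac{1}{I{\left(22 \right)} + 2952} = \frac{1}{22 \left(6 + 22\right) + 2952} = \frac{1}{22 \cdot 28 + 2952} = \frac{1}{616 + 2952} = \frac{1}{3568}$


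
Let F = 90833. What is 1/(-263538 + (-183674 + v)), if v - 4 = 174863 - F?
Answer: -1/363178 ≈ -2.7535e-6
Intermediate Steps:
v = 84034 (v = 4 + (174863 - 1*90833) = 4 + (174863 - 90833) = 4 + 84030 = 84034)
1/(-263538 + (-183674 + v)) = 1/(-263538 + (-183674 + 84034)) = 1/(-263538 - 99640) = 1/(-363178) = -1/363178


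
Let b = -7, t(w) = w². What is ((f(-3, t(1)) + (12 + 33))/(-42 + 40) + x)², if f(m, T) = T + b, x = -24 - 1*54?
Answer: 38025/4 ≈ 9506.3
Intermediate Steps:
x = -78 (x = -24 - 54 = -78)
f(m, T) = -7 + T (f(m, T) = T - 7 = -7 + T)
((f(-3, t(1)) + (12 + 33))/(-42 + 40) + x)² = (((-7 + 1²) + (12 + 33))/(-42 + 40) - 78)² = (((-7 + 1) + 45)/(-2) - 78)² = ((-6 + 45)*(-½) - 78)² = (39*(-½) - 78)² = (-39/2 - 78)² = (-195/2)² = 38025/4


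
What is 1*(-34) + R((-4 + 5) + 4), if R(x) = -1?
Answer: -35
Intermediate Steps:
1*(-34) + R((-4 + 5) + 4) = 1*(-34) - 1 = -34 - 1 = -35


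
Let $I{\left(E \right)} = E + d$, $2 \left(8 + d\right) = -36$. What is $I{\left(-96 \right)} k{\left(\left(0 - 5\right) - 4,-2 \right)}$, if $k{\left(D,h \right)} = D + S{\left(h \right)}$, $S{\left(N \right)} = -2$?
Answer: $1342$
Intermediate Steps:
$d = -26$ ($d = -8 + \frac{1}{2} \left(-36\right) = -8 - 18 = -26$)
$k{\left(D,h \right)} = -2 + D$ ($k{\left(D,h \right)} = D - 2 = -2 + D$)
$I{\left(E \right)} = -26 + E$ ($I{\left(E \right)} = E - 26 = -26 + E$)
$I{\left(-96 \right)} k{\left(\left(0 - 5\right) - 4,-2 \right)} = \left(-26 - 96\right) \left(-2 + \left(\left(0 - 5\right) - 4\right)\right) = - 122 \left(-2 - 9\right) = \left(-122\right) \left(-11\right) = 1342$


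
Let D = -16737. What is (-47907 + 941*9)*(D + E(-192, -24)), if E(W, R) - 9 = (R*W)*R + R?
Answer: 5022192672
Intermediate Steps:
E(W, R) = 9 + R + W*R² (E(W, R) = 9 + ((R*W)*R + R) = 9 + (W*R² + R) = 9 + (R + W*R²) = 9 + R + W*R²)
(-47907 + 941*9)*(D + E(-192, -24)) = (-47907 + 941*9)*(-16737 + (9 - 24 - 192*(-24)²)) = (-47907 + 8469)*(-16737 + (9 - 24 - 192*576)) = -39438*(-16737 + (9 - 24 - 110592)) = -39438*(-16737 - 110607) = -39438*(-127344) = 5022192672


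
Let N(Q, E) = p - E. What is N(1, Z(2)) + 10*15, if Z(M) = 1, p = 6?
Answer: 155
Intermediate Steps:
N(Q, E) = 6 - E
N(1, Z(2)) + 10*15 = (6 - 1*1) + 10*15 = (6 - 1) + 150 = 5 + 150 = 155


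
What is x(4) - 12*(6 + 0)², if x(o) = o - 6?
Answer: -434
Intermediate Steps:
x(o) = -6 + o
x(4) - 12*(6 + 0)² = (-6 + 4) - 12*(6 + 0)² = -2 - 12*6² = -2 - 12*36 = -2 - 432 = -434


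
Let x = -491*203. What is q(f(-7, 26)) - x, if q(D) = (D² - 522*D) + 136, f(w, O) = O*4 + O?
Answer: 48849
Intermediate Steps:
x = -99673
f(w, O) = 5*O (f(w, O) = 4*O + O = 5*O)
q(D) = 136 + D² - 522*D
q(f(-7, 26)) - x = (136 + (5*26)² - 2610*26) - 1*(-99673) = (136 + 130² - 522*130) + 99673 = (136 + 16900 - 67860) + 99673 = -50824 + 99673 = 48849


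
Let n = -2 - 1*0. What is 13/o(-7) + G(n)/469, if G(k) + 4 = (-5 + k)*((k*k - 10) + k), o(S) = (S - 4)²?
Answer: 12389/56749 ≈ 0.21831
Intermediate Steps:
o(S) = (-4 + S)²
n = -2 (n = -2 + 0 = -2)
G(k) = -4 + (-5 + k)*(-10 + k + k²) (G(k) = -4 + (-5 + k)*((k*k - 10) + k) = -4 + (-5 + k)*((k² - 10) + k) = -4 + (-5 + k)*((-10 + k²) + k) = -4 + (-5 + k)*(-10 + k + k²))
13/o(-7) + G(n)/469 = 13/((-4 - 7)²) + (46 + (-2)³ - 15*(-2) - 4*(-2)²)/469 = 13/((-11)²) + (46 - 8 + 30 - 4*4)*(1/469) = 13/121 + (46 - 8 + 30 - 16)*(1/469) = 13*(1/121) + 52*(1/469) = 13/121 + 52/469 = 12389/56749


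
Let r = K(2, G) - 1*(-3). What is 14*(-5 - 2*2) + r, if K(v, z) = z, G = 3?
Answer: -120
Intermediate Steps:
r = 6 (r = 3 - 1*(-3) = 3 + 3 = 6)
14*(-5 - 2*2) + r = 14*(-5 - 2*2) + 6 = 14*(-5 - 4) + 6 = 14*(-9) + 6 = -126 + 6 = -120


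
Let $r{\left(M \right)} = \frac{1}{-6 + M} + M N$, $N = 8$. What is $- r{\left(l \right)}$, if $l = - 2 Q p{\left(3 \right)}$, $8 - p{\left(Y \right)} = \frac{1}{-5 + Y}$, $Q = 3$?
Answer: $\frac{23257}{57} \approx 408.02$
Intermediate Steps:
$p{\left(Y \right)} = 8 - \frac{1}{-5 + Y}$
$l = -51$ ($l = \left(-2\right) 3 \frac{-41 + 8 \cdot 3}{-5 + 3} = - 6 \frac{-41 + 24}{-2} = - 6 \left(\left(- \frac{1}{2}\right) \left(-17\right)\right) = \left(-6\right) \frac{17}{2} = -51$)
$r{\left(M \right)} = \frac{1}{-6 + M} + 8 M$ ($r{\left(M \right)} = \frac{1}{-6 + M} + M 8 = \frac{1}{-6 + M} + 8 M$)
$- r{\left(l \right)} = - \frac{1 - -2448 + 8 \left(-51\right)^{2}}{-6 - 51} = - \frac{1 + 2448 + 8 \cdot 2601}{-57} = - \frac{\left(-1\right) \left(1 + 2448 + 20808\right)}{57} = - \frac{\left(-1\right) 23257}{57} = \left(-1\right) \left(- \frac{23257}{57}\right) = \frac{23257}{57}$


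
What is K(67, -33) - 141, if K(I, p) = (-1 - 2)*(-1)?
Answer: -138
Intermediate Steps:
K(I, p) = 3 (K(I, p) = -3*(-1) = 3)
K(67, -33) - 141 = 3 - 141 = -138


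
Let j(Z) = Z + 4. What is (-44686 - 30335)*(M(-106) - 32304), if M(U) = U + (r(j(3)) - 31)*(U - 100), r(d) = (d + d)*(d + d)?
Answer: 4981394400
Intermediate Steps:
j(Z) = 4 + Z
r(d) = 4*d² (r(d) = (2*d)*(2*d) = 4*d²)
M(U) = -16500 + 166*U (M(U) = U + (4*(4 + 3)² - 31)*(U - 100) = U + (4*7² - 31)*(-100 + U) = U + (4*49 - 31)*(-100 + U) = U + (196 - 31)*(-100 + U) = U + 165*(-100 + U) = U + (-16500 + 165*U) = -16500 + 166*U)
(-44686 - 30335)*(M(-106) - 32304) = (-44686 - 30335)*((-16500 + 166*(-106)) - 32304) = -75021*((-16500 - 17596) - 32304) = -75021*(-34096 - 32304) = -75021*(-66400) = 4981394400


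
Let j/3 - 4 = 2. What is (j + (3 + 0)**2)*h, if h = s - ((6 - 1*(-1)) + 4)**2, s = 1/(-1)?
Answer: -3294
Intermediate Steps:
j = 18 (j = 12 + 3*2 = 12 + 6 = 18)
s = -1
h = -122 (h = -1 - ((6 - 1*(-1)) + 4)**2 = -1 - ((6 + 1) + 4)**2 = -1 - (7 + 4)**2 = -1 - 1*11**2 = -1 - 1*121 = -1 - 121 = -122)
(j + (3 + 0)**2)*h = (18 + (3 + 0)**2)*(-122) = (18 + 3**2)*(-122) = (18 + 9)*(-122) = 27*(-122) = -3294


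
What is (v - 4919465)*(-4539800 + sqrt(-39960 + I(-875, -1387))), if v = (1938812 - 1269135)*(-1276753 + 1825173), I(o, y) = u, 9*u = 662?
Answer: -1667283955704325000 + 367259340875*I*sqrt(358978)/3 ≈ -1.6673e+18 + 7.3348e+13*I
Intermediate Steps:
u = 662/9 (u = (1/9)*662 = 662/9 ≈ 73.556)
I(o, y) = 662/9
v = 367264260340 (v = 669677*548420 = 367264260340)
(v - 4919465)*(-4539800 + sqrt(-39960 + I(-875, -1387))) = (367264260340 - 4919465)*(-4539800 + sqrt(-39960 + 662/9)) = 367259340875*(-4539800 + sqrt(-358978/9)) = 367259340875*(-4539800 + I*sqrt(358978)/3) = -1667283955704325000 + 367259340875*I*sqrt(358978)/3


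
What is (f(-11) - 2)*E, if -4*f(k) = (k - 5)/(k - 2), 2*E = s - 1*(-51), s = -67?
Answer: 240/13 ≈ 18.462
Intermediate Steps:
E = -8 (E = (-67 - 1*(-51))/2 = (-67 + 51)/2 = (½)*(-16) = -8)
f(k) = -(-5 + k)/(4*(-2 + k)) (f(k) = -(k - 5)/(4*(k - 2)) = -(-5 + k)/(4*(-2 + k)))
(f(-11) - 2)*E = ((5 - 1*(-11))/(4*(-2 - 11)) - 2)*(-8) = ((¼)*(5 + 11)/(-13) - 2)*(-8) = ((¼)*(-1/13)*16 - 2)*(-8) = (-4/13 - 2)*(-8) = -30/13*(-8) = 240/13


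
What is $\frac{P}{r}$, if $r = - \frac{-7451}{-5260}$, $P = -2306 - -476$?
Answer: $\frac{9625800}{7451} \approx 1291.9$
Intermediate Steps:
$P = -1830$ ($P = -2306 + 476 = -1830$)
$r = - \frac{7451}{5260}$ ($r = - \frac{\left(-7451\right) \left(-1\right)}{5260} = \left(-1\right) \frac{7451}{5260} = - \frac{7451}{5260} \approx -1.4165$)
$\frac{P}{r} = - \frac{1830}{- \frac{7451}{5260}} = \left(-1830\right) \left(- \frac{5260}{7451}\right) = \frac{9625800}{7451}$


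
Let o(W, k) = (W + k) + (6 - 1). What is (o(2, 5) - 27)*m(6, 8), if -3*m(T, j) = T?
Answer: 30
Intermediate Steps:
m(T, j) = -T/3
o(W, k) = 5 + W + k (o(W, k) = (W + k) + 5 = 5 + W + k)
(o(2, 5) - 27)*m(6, 8) = ((5 + 2 + 5) - 27)*(-⅓*6) = (12 - 27)*(-2) = -15*(-2) = 30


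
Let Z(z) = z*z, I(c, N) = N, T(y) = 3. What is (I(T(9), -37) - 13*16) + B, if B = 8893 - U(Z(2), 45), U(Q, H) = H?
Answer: 8603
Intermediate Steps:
Z(z) = z**2
B = 8848 (B = 8893 - 1*45 = 8893 - 45 = 8848)
(I(T(9), -37) - 13*16) + B = (-37 - 13*16) + 8848 = (-37 - 208) + 8848 = -245 + 8848 = 8603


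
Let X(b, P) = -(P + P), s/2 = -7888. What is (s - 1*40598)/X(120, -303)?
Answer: -28187/303 ≈ -93.026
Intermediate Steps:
s = -15776 (s = 2*(-7888) = -15776)
X(b, P) = -2*P
(s - 1*40598)/X(120, -303) = (-15776 - 1*40598)/((-2*(-303))) = (-15776 - 40598)/606 = -56374*1/606 = -28187/303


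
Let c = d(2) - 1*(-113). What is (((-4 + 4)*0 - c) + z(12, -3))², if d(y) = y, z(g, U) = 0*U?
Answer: 13225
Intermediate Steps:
z(g, U) = 0
c = 115 (c = 2 - 1*(-113) = 2 + 113 = 115)
(((-4 + 4)*0 - c) + z(12, -3))² = (((-4 + 4)*0 - 1*115) + 0)² = ((0*0 - 115) + 0)² = ((0 - 115) + 0)² = (-115 + 0)² = (-115)² = 13225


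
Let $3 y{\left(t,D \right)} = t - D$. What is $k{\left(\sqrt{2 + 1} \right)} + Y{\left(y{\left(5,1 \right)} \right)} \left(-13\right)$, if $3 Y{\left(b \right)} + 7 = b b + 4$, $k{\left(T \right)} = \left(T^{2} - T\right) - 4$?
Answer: $\frac{116}{27} - \sqrt{3} \approx 2.5642$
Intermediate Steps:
$y{\left(t,D \right)} = - \frac{D}{3} + \frac{t}{3}$ ($y{\left(t,D \right)} = \frac{t - D}{3} = - \frac{D}{3} + \frac{t}{3}$)
$k{\left(T \right)} = -4 + T^{2} - T$
$Y{\left(b \right)} = -1 + \frac{b^{2}}{3}$ ($Y{\left(b \right)} = - \frac{7}{3} + \frac{b b + 4}{3} = - \frac{7}{3} + \frac{b^{2} + 4}{3} = - \frac{7}{3} + \frac{4 + b^{2}}{3} = - \frac{7}{3} + \left(\frac{4}{3} + \frac{b^{2}}{3}\right) = -1 + \frac{b^{2}}{3}$)
$k{\left(\sqrt{2 + 1} \right)} + Y{\left(y{\left(5,1 \right)} \right)} \left(-13\right) = \left(-4 + \left(\sqrt{2 + 1}\right)^{2} - \sqrt{2 + 1}\right) + \left(-1 + \frac{\left(\left(- \frac{1}{3}\right) 1 + \frac{1}{3} \cdot 5\right)^{2}}{3}\right) \left(-13\right) = \left(-4 + \left(\sqrt{3}\right)^{2} - \sqrt{3}\right) + \left(-1 + \frac{\left(- \frac{1}{3} + \frac{5}{3}\right)^{2}}{3}\right) \left(-13\right) = \left(-4 + 3 - \sqrt{3}\right) + \left(-1 + \frac{\left(\frac{4}{3}\right)^{2}}{3}\right) \left(-13\right) = \left(-1 - \sqrt{3}\right) + \left(-1 + \frac{1}{3} \cdot \frac{16}{9}\right) \left(-13\right) = \left(-1 - \sqrt{3}\right) + \left(-1 + \frac{16}{27}\right) \left(-13\right) = \left(-1 - \sqrt{3}\right) - - \frac{143}{27} = \left(-1 - \sqrt{3}\right) + \frac{143}{27} = \frac{116}{27} - \sqrt{3}$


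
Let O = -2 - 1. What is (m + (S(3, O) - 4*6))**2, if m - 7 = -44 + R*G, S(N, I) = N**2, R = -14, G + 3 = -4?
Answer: 2116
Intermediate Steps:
G = -7 (G = -3 - 4 = -7)
O = -3
m = 61 (m = 7 + (-44 - 14*(-7)) = 7 + (-44 + 98) = 7 + 54 = 61)
(m + (S(3, O) - 4*6))**2 = (61 + (3**2 - 4*6))**2 = (61 + (9 - 24))**2 = (61 - 15)**2 = 46**2 = 2116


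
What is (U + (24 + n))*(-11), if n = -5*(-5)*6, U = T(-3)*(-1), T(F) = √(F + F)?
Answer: -1914 + 11*I*√6 ≈ -1914.0 + 26.944*I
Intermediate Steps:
T(F) = √2*√F (T(F) = √(2*F) = √2*√F)
U = -I*√6 (U = (√2*√(-3))*(-1) = (√2*(I*√3))*(-1) = (I*√6)*(-1) = -I*√6 ≈ -2.4495*I)
n = 150 (n = 25*6 = 150)
(U + (24 + n))*(-11) = (-I*√6 + (24 + 150))*(-11) = (-I*√6 + 174)*(-11) = (174 - I*√6)*(-11) = -1914 + 11*I*√6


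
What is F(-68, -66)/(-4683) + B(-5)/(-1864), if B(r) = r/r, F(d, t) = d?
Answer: 122069/8729112 ≈ 0.013984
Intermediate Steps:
B(r) = 1
F(-68, -66)/(-4683) + B(-5)/(-1864) = -68/(-4683) + 1/(-1864) = -68*(-1/4683) + 1*(-1/1864) = 68/4683 - 1/1864 = 122069/8729112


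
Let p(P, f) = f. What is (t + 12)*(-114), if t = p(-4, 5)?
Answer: -1938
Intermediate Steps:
t = 5
(t + 12)*(-114) = (5 + 12)*(-114) = 17*(-114) = -1938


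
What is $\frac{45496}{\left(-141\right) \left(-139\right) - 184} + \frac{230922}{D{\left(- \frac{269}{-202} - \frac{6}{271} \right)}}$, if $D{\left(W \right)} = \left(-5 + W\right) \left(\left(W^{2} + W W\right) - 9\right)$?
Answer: $\frac{3715267440923515090928}{330662316967350395} \approx 11236.0$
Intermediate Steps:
$D{\left(W \right)} = \left(-9 + 2 W^{2}\right) \left(-5 + W\right)$ ($D{\left(W \right)} = \left(-5 + W\right) \left(\left(W^{2} + W^{2}\right) - 9\right) = \left(-5 + W\right) \left(2 W^{2} - 9\right) = \left(-5 + W\right) \left(-9 + 2 W^{2}\right) = \left(-9 + 2 W^{2}\right) \left(-5 + W\right)$)
$\frac{45496}{\left(-141\right) \left(-139\right) - 184} + \frac{230922}{D{\left(- \frac{269}{-202} - \frac{6}{271} \right)}} = \frac{45496}{\left(-141\right) \left(-139\right) - 184} + \frac{230922}{45 - 10 \left(- \frac{269}{-202} - \frac{6}{271}\right)^{2} - 9 \left(- \frac{269}{-202} - \frac{6}{271}\right) + 2 \left(- \frac{269}{-202} - \frac{6}{271}\right)^{3}} = \frac{45496}{19599 - 184} + \frac{230922}{45 - 10 \left(\left(-269\right) \left(- \frac{1}{202}\right) - \frac{6}{271}\right)^{2} - 9 \left(\left(-269\right) \left(- \frac{1}{202}\right) - \frac{6}{271}\right) + 2 \left(\left(-269\right) \left(- \frac{1}{202}\right) - \frac{6}{271}\right)^{3}} = \frac{45496}{19415} + \frac{230922}{45 - 10 \left(\frac{269}{202} - \frac{6}{271}\right)^{2} - 9 \left(\frac{269}{202} - \frac{6}{271}\right) + 2 \left(\frac{269}{202} - \frac{6}{271}\right)^{3}} = 45496 \cdot \frac{1}{19415} + \frac{230922}{45 - 10 \left(\frac{71687}{54742}\right)^{2} - \frac{645183}{54742} + 2 \left(\frac{71687}{54742}\right)^{3}} = \frac{4136}{1765} + \frac{230922}{45 - \frac{25695129845}{1498343282} - \frac{645183}{54742} + 2 \cdot \frac{368401354639703}{164044615886488}} = \frac{4136}{1765} + \frac{230922}{45 - \frac{25695129845}{1498343282} - \frac{645183}{54742} + \frac{368401354639703}{82022307943244}} = \frac{4136}{1765} + \frac{230922}{\frac{1686096800400087}{82022307943244}} = \frac{4136}{1765} + 230922 \cdot \frac{82022307943244}{1686096800400087} = \frac{4136}{1765} + \frac{2104528377207754552}{187344088933343} = \frac{3715267440923515090928}{330662316967350395}$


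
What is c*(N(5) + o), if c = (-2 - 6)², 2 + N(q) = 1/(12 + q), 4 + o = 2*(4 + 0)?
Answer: 2240/17 ≈ 131.76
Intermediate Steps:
o = 4 (o = -4 + 2*(4 + 0) = -4 + 2*4 = -4 + 8 = 4)
N(q) = -2 + 1/(12 + q)
c = 64 (c = (-8)² = 64)
c*(N(5) + o) = 64*((-23 - 2*5)/(12 + 5) + 4) = 64*((-23 - 10)/17 + 4) = 64*((1/17)*(-33) + 4) = 64*(-33/17 + 4) = 64*(35/17) = 2240/17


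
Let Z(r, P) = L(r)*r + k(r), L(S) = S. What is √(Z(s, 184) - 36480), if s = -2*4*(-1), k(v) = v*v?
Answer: 16*I*√142 ≈ 190.66*I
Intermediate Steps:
k(v) = v²
s = 8 (s = -8*(-1) = 8)
Z(r, P) = 2*r² (Z(r, P) = r*r + r² = r² + r² = 2*r²)
√(Z(s, 184) - 36480) = √(2*8² - 36480) = √(2*64 - 36480) = √(128 - 36480) = √(-36352) = 16*I*√142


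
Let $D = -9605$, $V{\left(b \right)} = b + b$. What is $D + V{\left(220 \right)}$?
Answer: $-9165$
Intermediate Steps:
$V{\left(b \right)} = 2 b$
$D + V{\left(220 \right)} = -9605 + 2 \cdot 220 = -9605 + 440 = -9165$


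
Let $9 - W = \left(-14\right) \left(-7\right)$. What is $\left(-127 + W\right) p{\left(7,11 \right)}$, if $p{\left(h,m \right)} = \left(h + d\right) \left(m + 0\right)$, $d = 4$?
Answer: $-26136$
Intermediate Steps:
$W = -89$ ($W = 9 - \left(-14\right) \left(-7\right) = 9 - 98 = -89$)
$p{\left(h,m \right)} = m \left(4 + h\right)$ ($p{\left(h,m \right)} = \left(h + 4\right) \left(m + 0\right) = \left(4 + h\right) m = m \left(4 + h\right)$)
$\left(-127 + W\right) p{\left(7,11 \right)} = \left(-127 - 89\right) 11 \left(4 + 7\right) = - 216 \cdot 11 \cdot 11 = \left(-216\right) 121 = -26136$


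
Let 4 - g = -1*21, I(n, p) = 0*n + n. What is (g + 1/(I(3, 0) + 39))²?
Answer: 1104601/1764 ≈ 626.19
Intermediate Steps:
I(n, p) = n (I(n, p) = 0 + n = n)
g = 25 (g = 4 - (-1)*21 = 4 - 1*(-21) = 4 + 21 = 25)
(g + 1/(I(3, 0) + 39))² = (25 + 1/(3 + 39))² = (25 + 1/42)² = (1051/42)² = 1104601/1764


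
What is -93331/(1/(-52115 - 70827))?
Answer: 11474299802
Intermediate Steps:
-93331/(1/(-52115 - 70827)) = -93331/(1/(-122942)) = -93331/(-1/122942) = -93331*(-122942) = 11474299802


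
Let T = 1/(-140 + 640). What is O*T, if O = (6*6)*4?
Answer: 36/125 ≈ 0.28800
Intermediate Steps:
O = 144 (O = 36*4 = 144)
T = 1/500 ≈ 0.0020000
O*T = 144*(1/500) = 36/125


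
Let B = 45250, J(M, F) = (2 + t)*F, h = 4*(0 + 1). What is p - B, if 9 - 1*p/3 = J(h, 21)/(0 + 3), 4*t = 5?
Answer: -181165/4 ≈ -45291.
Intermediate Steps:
t = 5/4 (t = (¼)*5 = 5/4 ≈ 1.2500)
h = 4 (h = 4*1 = 4)
J(M, F) = 13*F/4 (J(M, F) = (2 + 5/4)*F = 13*F/4)
p = -165/4 (p = 27 - 3*(13/4)*21/(0 + 3) = 27 - 819/(4*3) = 27 - 3*91/4 = 27 - 273/4 = -165/4 ≈ -41.250)
p - B = -165/4 - 1*45250 = -165/4 - 45250 = -181165/4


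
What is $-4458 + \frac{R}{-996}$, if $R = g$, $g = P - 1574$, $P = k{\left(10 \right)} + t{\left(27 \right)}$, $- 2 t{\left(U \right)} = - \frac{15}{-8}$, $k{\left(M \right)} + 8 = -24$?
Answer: $- \frac{71016977}{15936} \approx -4456.4$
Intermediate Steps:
$k{\left(M \right)} = -32$ ($k{\left(M \right)} = -8 - 24 = -32$)
$t{\left(U \right)} = - \frac{15}{16}$ ($t{\left(U \right)} = - \frac{\left(-15\right) \frac{1}{-8}}{2} = - \frac{\left(-15\right) \left(- \frac{1}{8}\right)}{2} = \left(- \frac{1}{2}\right) \frac{15}{8} = - \frac{15}{16}$)
$P = - \frac{527}{16}$ ($P = -32 - \frac{15}{16} = - \frac{527}{16} \approx -32.938$)
$g = - \frac{25711}{16}$ ($g = - \frac{527}{16} - 1574 = - \frac{25711}{16} \approx -1606.9$)
$R = - \frac{25711}{16} \approx -1606.9$
$-4458 + \frac{R}{-996} = -4458 - \frac{25711}{16 \left(-996\right)} = -4458 - - \frac{25711}{15936} = -4458 + \frac{25711}{15936} = - \frac{71016977}{15936}$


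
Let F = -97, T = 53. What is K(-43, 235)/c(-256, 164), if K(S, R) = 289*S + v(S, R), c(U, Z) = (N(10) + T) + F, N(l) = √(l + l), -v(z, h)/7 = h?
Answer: 154792/479 + 7036*√5/479 ≈ 356.00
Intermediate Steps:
v(z, h) = -7*h
N(l) = √2*√l (N(l) = √(2*l) = √2*√l)
c(U, Z) = -44 + 2*√5 (c(U, Z) = (√2*√10 + 53) - 97 = (2*√5 + 53) - 97 = (53 + 2*√5) - 97 = -44 + 2*√5)
K(S, R) = -7*R + 289*S (K(S, R) = 289*S - 7*R = -7*R + 289*S)
K(-43, 235)/c(-256, 164) = (-7*235 + 289*(-43))/(-44 + 2*√5) = (-1645 - 12427)/(-44 + 2*√5) = -14072/(-44 + 2*√5)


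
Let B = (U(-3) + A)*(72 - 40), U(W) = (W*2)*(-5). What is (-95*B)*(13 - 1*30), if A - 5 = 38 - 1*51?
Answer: 1136960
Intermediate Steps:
A = -8 (A = 5 + (38 - 1*51) = 5 + (38 - 51) = 5 - 13 = -8)
U(W) = -10*W (U(W) = (2*W)*(-5) = -10*W)
B = 704 (B = (-10*(-3) - 8)*(72 - 40) = (30 - 8)*32 = 22*32 = 704)
(-95*B)*(13 - 1*30) = (-95*704)*(13 - 1*30) = -66880*(13 - 30) = -66880*(-17) = 1136960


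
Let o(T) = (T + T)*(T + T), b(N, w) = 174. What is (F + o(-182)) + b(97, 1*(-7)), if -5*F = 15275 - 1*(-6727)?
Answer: 641348/5 ≈ 1.2827e+5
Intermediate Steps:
F = -22002/5 (F = -(15275 - 1*(-6727))/5 = -(15275 + 6727)/5 = -⅕*22002 = -22002/5 ≈ -4400.4)
o(T) = 4*T² (o(T) = (2*T)*(2*T) = 4*T²)
(F + o(-182)) + b(97, 1*(-7)) = (-22002/5 + 4*(-182)²) + 174 = (-22002/5 + 4*33124) + 174 = (-22002/5 + 132496) + 174 = 640478/5 + 174 = 641348/5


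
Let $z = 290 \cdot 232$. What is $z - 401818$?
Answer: $-334538$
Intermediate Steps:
$z = 67280$
$z - 401818 = 67280 - 401818 = -334538$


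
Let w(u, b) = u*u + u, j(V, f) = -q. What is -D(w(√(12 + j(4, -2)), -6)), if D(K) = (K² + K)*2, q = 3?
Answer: -312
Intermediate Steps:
j(V, f) = -3 (j(V, f) = -1*3 = -3)
w(u, b) = u + u² (w(u, b) = u² + u = u + u²)
D(K) = 2*K + 2*K² (D(K) = (K + K²)*2 = 2*K + 2*K²)
-D(w(√(12 + j(4, -2)), -6)) = -2*√(12 - 3)*(1 + √(12 - 3))*(1 + √(12 - 3)*(1 + √(12 - 3))) = -2*√9*(1 + √9)*(1 + √9*(1 + √9)) = -2*3*(1 + 3)*(1 + 3*(1 + 3)) = -2*3*4*(1 + 3*4) = -2*12*(1 + 12) = -2*12*13 = -1*312 = -312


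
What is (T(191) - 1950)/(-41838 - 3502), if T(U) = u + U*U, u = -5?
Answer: -17263/22670 ≈ -0.76149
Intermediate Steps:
T(U) = -5 + U**2 (T(U) = -5 + U*U = -5 + U**2)
(T(191) - 1950)/(-41838 - 3502) = ((-5 + 191**2) - 1950)/(-41838 - 3502) = ((-5 + 36481) - 1950)/(-45340) = (36476 - 1950)*(-1/45340) = 34526*(-1/45340) = -17263/22670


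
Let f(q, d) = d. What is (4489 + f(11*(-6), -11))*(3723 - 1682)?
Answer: 9139598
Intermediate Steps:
(4489 + f(11*(-6), -11))*(3723 - 1682) = (4489 - 11)*(3723 - 1682) = 4478*2041 = 9139598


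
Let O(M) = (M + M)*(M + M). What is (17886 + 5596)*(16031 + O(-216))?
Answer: 4758744710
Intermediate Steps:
O(M) = 4*M² (O(M) = (2*M)*(2*M) = 4*M²)
(17886 + 5596)*(16031 + O(-216)) = (17886 + 5596)*(16031 + 4*(-216)²) = 23482*(16031 + 4*46656) = 23482*(16031 + 186624) = 23482*202655 = 4758744710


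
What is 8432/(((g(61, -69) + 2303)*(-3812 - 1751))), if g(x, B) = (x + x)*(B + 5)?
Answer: 8432/30624315 ≈ 0.00027534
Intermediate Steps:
g(x, B) = 2*x*(5 + B) (g(x, B) = (2*x)*(5 + B) = 2*x*(5 + B))
8432/(((g(61, -69) + 2303)*(-3812 - 1751))) = 8432/(((2*61*(5 - 69) + 2303)*(-3812 - 1751))) = 8432/(((2*61*(-64) + 2303)*(-5563))) = 8432/(((-7808 + 2303)*(-5563))) = 8432/((-5505*(-5563))) = 8432/30624315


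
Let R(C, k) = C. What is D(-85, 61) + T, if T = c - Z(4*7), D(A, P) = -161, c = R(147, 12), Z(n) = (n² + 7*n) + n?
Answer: -1022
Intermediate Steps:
Z(n) = n² + 8*n
c = 147
T = -861 (T = 147 - 4*7*(8 + 4*7) = 147 - 28*(8 + 28) = 147 - 28*36 = 147 - 1*1008 = 147 - 1008 = -861)
D(-85, 61) + T = -161 - 861 = -1022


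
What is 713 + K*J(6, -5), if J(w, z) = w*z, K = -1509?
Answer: 45983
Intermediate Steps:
713 + K*J(6, -5) = 713 - 9054*(-5) = 713 - 1509*(-30) = 713 + 45270 = 45983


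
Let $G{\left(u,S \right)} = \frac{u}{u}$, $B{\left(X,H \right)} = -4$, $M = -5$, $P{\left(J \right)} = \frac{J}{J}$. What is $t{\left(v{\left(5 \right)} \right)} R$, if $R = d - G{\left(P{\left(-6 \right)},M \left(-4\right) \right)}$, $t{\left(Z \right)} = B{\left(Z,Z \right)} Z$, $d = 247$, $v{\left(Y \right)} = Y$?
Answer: $-4920$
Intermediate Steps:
$P{\left(J \right)} = 1$
$G{\left(u,S \right)} = 1$
$t{\left(Z \right)} = - 4 Z$
$R = 246$ ($R = 247 - 1 = 246$)
$t{\left(v{\left(5 \right)} \right)} R = \left(-4\right) 5 \cdot 246 = \left(-20\right) 246 = -4920$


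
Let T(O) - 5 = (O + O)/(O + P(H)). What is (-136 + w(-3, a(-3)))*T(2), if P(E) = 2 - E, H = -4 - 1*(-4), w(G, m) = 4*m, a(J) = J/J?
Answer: -792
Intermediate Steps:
a(J) = 1
H = 0 (H = -4 + 4 = 0)
T(O) = 5 + 2*O/(2 + O) (T(O) = 5 + (O + O)/(O + (2 - 1*0)) = 5 + (2*O)/(O + (2 + 0)) = 5 + (2*O)/(O + 2) = 5 + (2*O)/(2 + O) = 5 + 2*O/(2 + O))
(-136 + w(-3, a(-3)))*T(2) = (-136 + 4*1)*((10 + 7*2)/(2 + 2)) = (-136 + 4)*((10 + 14)/4) = -33*24 = -132*6 = -792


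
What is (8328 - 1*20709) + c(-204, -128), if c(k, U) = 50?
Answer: -12331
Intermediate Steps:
(8328 - 1*20709) + c(-204, -128) = (8328 - 1*20709) + 50 = (8328 - 20709) + 50 = -12381 + 50 = -12331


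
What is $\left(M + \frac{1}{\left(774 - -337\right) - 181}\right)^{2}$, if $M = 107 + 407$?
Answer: $\frac{228504076441}{864900} \approx 2.642 \cdot 10^{5}$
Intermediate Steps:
$M = 514$
$\left(M + \frac{1}{\left(774 - -337\right) - 181}\right)^{2} = \left(514 + \frac{1}{\left(774 - -337\right) - 181}\right)^{2} = \left(514 + \frac{1}{\left(774 + 337\right) - 181}\right)^{2} = \left(514 + \frac{1}{1111 - 181}\right)^{2} = \left(514 + \frac{1}{930}\right)^{2} = \left(\frac{478021}{930}\right)^{2} = \frac{228504076441}{864900}$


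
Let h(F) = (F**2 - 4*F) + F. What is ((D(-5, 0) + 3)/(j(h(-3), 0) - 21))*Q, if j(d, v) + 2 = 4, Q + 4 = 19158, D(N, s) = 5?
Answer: -153232/19 ≈ -8064.8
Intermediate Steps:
Q = 19154 (Q = -4 + 19158 = 19154)
h(F) = F**2 - 3*F
j(d, v) = 2 (j(d, v) = -2 + 4 = 2)
((D(-5, 0) + 3)/(j(h(-3), 0) - 21))*Q = ((5 + 3)/(2 - 21))*19154 = (8/(-19))*19154 = (8*(-1/19))*19154 = -8/19*19154 = -153232/19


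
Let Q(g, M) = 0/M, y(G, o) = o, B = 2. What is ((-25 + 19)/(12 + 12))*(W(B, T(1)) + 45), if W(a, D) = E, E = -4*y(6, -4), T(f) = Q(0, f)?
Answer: -61/4 ≈ -15.250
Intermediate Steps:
Q(g, M) = 0
T(f) = 0
E = 16 (E = -4*(-4) = 16)
W(a, D) = 16
((-25 + 19)/(12 + 12))*(W(B, T(1)) + 45) = ((-25 + 19)/(12 + 12))*(16 + 45) = -6/24*61 = -6*1/24*61 = -¼*61 = -61/4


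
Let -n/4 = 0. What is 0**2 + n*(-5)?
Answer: 0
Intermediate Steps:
n = 0 (n = -4*0 = 0)
0**2 + n*(-5) = 0**2 + 0*(-5) = 0 + 0 = 0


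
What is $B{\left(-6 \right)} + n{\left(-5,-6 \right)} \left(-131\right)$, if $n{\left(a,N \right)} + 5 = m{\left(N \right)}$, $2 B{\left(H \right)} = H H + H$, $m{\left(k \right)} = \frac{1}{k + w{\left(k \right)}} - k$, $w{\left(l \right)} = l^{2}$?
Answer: $- \frac{3611}{30} \approx -120.37$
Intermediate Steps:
$m{\left(k \right)} = \frac{1}{k + k^{2}} - k$
$B{\left(H \right)} = \frac{H}{2} + \frac{H^{2}}{2}$ ($B{\left(H \right)} = \frac{H H + H}{2} = \frac{H^{2} + H}{2} = \frac{H + H^{2}}{2} = \frac{H}{2} + \frac{H^{2}}{2}$)
$n{\left(a,N \right)} = -5 + \frac{1 - N^{2} - N^{3}}{N \left(1 + N\right)}$
$B{\left(-6 \right)} + n{\left(-5,-6 \right)} \left(-131\right) = \frac{1}{2} \left(-6\right) \left(1 - 6\right) + \frac{1 - \left(-6\right)^{3} - 6 \left(-6\right)^{2} - -30}{\left(-6\right) \left(1 - 6\right)} \left(-131\right) = \frac{1}{2} \left(-6\right) \left(-5\right) + - \frac{1 - -216 - 216 + 30}{6 \left(-5\right)} \left(-131\right) = 15 + \left(- \frac{1}{6}\right) \left(- \frac{1}{5}\right) \left(1 + 216 - 216 + 30\right) \left(-131\right) = 15 + \left(- \frac{1}{6}\right) \left(- \frac{1}{5}\right) 31 \left(-131\right) = 15 + \frac{31}{30} \left(-131\right) = 15 - \frac{4061}{30} = - \frac{3611}{30}$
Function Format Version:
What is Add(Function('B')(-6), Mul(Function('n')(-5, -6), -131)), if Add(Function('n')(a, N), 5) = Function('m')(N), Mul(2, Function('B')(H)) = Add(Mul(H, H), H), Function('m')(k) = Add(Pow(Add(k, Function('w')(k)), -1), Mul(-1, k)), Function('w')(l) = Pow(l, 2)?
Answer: Rational(-3611, 30) ≈ -120.37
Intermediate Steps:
Function('m')(k) = Add(Pow(Add(k, Pow(k, 2)), -1), Mul(-1, k))
Function('B')(H) = Add(Mul(Rational(1, 2), H), Mul(Rational(1, 2), Pow(H, 2))) (Function('B')(H) = Mul(Rational(1, 2), Add(Mul(H, H), H)) = Mul(Rational(1, 2), Add(Pow(H, 2), H)) = Mul(Rational(1, 2), Add(H, Pow(H, 2))) = Add(Mul(Rational(1, 2), H), Mul(Rational(1, 2), Pow(H, 2))))
Function('n')(a, N) = Add(-5, Mul(Pow(N, -1), Pow(Add(1, N), -1), Add(1, Mul(-1, Pow(N, 2)), Mul(-1, Pow(N, 3)))))
Add(Function('B')(-6), Mul(Function('n')(-5, -6), -131)) = Add(Mul(Rational(1, 2), -6, Add(1, -6)), Mul(Mul(Pow(-6, -1), Pow(Add(1, -6), -1), Add(1, Mul(-1, Pow(-6, 3)), Mul(-6, Pow(-6, 2)), Mul(-5, -6))), -131)) = Add(Mul(Rational(1, 2), -6, -5), Mul(Mul(Rational(-1, 6), Pow(-5, -1), Add(1, Mul(-1, -216), Mul(-6, 36), 30)), -131)) = Add(15, Mul(Mul(Rational(-1, 6), Rational(-1, 5), Add(1, 216, -216, 30)), -131)) = Add(15, Mul(Mul(Rational(-1, 6), Rational(-1, 5), 31), -131)) = Add(15, Mul(Rational(31, 30), -131)) = Add(15, Rational(-4061, 30)) = Rational(-3611, 30)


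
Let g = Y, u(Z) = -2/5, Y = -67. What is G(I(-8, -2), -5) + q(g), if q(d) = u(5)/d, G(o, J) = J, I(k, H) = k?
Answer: -1673/335 ≈ -4.9940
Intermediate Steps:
u(Z) = -⅖ (u(Z) = -2*⅕ = -⅖)
g = -67
q(d) = -2/(5*d)
G(I(-8, -2), -5) + q(g) = -5 - ⅖/(-67) = -5 - ⅖*(-1/67) = -5 + 2/335 = -1673/335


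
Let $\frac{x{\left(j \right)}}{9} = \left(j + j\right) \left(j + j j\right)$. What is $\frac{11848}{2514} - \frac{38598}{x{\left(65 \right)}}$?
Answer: $\frac{1649211973}{350514450} \approx 4.7051$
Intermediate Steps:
$x{\left(j \right)} = 18 j \left(j + j^{2}\right)$ ($x{\left(j \right)} = 9 \left(j + j\right) \left(j + j j\right) = 9 \cdot 2 j \left(j + j^{2}\right) = 18 j \left(j + j^{2}\right)$)
$\frac{11848}{2514} - \frac{38598}{x{\left(65 \right)}} = \frac{11848}{2514} - \frac{38598}{18 \cdot 65^{2} \left(1 + 65\right)} = 11848 \cdot \frac{1}{2514} - \frac{38598}{18 \cdot 4225 \cdot 66} = \frac{5924}{1257} - \frac{38598}{5019300} = \frac{5924}{1257} - \frac{6433}{836550} = \frac{1649211973}{350514450}$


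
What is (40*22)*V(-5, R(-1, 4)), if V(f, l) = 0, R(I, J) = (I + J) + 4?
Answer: 0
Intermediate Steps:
R(I, J) = 4 + I + J
(40*22)*V(-5, R(-1, 4)) = (40*22)*0 = 880*0 = 0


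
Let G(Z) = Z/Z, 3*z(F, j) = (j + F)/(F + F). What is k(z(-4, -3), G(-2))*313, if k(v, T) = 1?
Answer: 313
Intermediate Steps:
z(F, j) = (F + j)/(6*F) (z(F, j) = ((j + F)/(F + F))/3 = ((F + j)/((2*F)))/3 = ((F + j)*(1/(2*F)))/3 = ((F + j)/(2*F))/3 = (F + j)/(6*F))
G(Z) = 1
k(z(-4, -3), G(-2))*313 = 1*313 = 313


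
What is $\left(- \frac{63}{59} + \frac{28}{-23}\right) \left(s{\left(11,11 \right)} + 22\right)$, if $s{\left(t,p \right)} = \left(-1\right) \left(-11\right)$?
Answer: $- \frac{102333}{1357} \approx -75.411$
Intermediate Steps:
$s{\left(t,p \right)} = 11$
$\left(- \frac{63}{59} + \frac{28}{-23}\right) \left(s{\left(11,11 \right)} + 22\right) = \left(- \frac{63}{59} + \frac{28}{-23}\right) \left(11 + 22\right) = \left(\left(-63\right) \frac{1}{59} + 28 \left(- \frac{1}{23}\right)\right) 33 = \left(- \frac{63}{59} - \frac{28}{23}\right) 33 = \left(- \frac{3101}{1357}\right) 33 = - \frac{102333}{1357}$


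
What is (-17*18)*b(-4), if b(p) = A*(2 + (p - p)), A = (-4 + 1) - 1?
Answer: 2448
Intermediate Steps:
A = -4 (A = -3 - 1 = -4)
b(p) = -8 (b(p) = -4*(2 + (p - p)) = -4*(2 + 0) = -4*2 = -8)
(-17*18)*b(-4) = -17*18*(-8) = -306*(-8) = 2448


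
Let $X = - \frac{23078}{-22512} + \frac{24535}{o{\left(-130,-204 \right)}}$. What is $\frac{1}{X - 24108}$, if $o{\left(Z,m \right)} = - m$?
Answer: $- \frac{191352}{4589904023} \approx -4.169 \cdot 10^{-5}$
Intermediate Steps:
$X = \frac{23209993}{191352}$ ($X = - \frac{23078}{-22512} + \frac{24535}{\left(-1\right) \left(-204\right)} = \left(-23078\right) \left(- \frac{1}{22512}\right) + \frac{24535}{204} = \frac{11539}{11256} + 24535 \cdot \frac{1}{204} = \frac{11539}{11256} + \frac{24535}{204} = \frac{23209993}{191352} \approx 121.29$)
$\frac{1}{X - 24108} = \frac{1}{\frac{23209993}{191352} - 24108} = \frac{1}{- \frac{4589904023}{191352}} = - \frac{191352}{4589904023}$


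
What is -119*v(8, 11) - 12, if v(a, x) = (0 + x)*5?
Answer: -6557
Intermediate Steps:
v(a, x) = 5*x (v(a, x) = x*5 = 5*x)
-119*v(8, 11) - 12 = -595*11 - 12 = -119*55 - 12 = -6545 - 12 = -6557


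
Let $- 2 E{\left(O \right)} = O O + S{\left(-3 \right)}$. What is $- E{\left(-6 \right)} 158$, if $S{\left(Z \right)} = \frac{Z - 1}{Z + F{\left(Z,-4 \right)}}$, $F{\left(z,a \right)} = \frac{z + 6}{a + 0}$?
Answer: $\frac{43924}{15} \approx 2928.3$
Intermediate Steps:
$F{\left(z,a \right)} = \frac{6 + z}{a}$
$S{\left(Z \right)} = \frac{-1 + Z}{- \frac{3}{2} + \frac{3 Z}{4}}$ ($S{\left(Z \right)} = \frac{Z - 1}{Z + \frac{6 + Z}{-4}} = \frac{-1 + Z}{Z - \frac{6 + Z}{4}} = \frac{-1 + Z}{Z - \left(\frac{3}{2} + \frac{Z}{4}\right)} = \frac{-1 + Z}{- \frac{3}{2} + \frac{3 Z}{4}}$)
$E{\left(O \right)} = - \frac{8}{15} - \frac{O^{2}}{2}$ ($E{\left(O \right)} = - \frac{O O + \frac{4 \left(-1 - 3\right)}{3 \left(-2 - 3\right)}}{2} = - \frac{O^{2} + \frac{4}{3} \frac{1}{-5} \left(-4\right)}{2} = - \frac{O^{2} + \frac{4}{3} \left(- \frac{1}{5}\right) \left(-4\right)}{2} = - \frac{O^{2} + \frac{16}{15}}{2} = - \frac{\frac{16}{15} + O^{2}}{2} = - \frac{8}{15} - \frac{O^{2}}{2}$)
$- E{\left(-6 \right)} 158 = - (- \frac{8}{15} - \frac{\left(-6\right)^{2}}{2}) 158 = - (- \frac{8}{15} - 18) 158 = \left(-1\right) \left(- \frac{278}{15}\right) 158 = \frac{278}{15} \cdot 158 = \frac{43924}{15}$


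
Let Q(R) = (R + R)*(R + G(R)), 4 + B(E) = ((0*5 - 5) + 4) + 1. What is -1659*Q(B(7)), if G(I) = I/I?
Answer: -39816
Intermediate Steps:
G(I) = 1
B(E) = -4 (B(E) = -4 + (((0*5 - 5) + 4) + 1) = -4 + (((0 - 5) + 4) + 1) = -4 + ((-5 + 4) + 1) = -4 + (-1 + 1) = -4 + 0 = -4)
Q(R) = 2*R*(1 + R) (Q(R) = (R + R)*(R + 1) = (2*R)*(1 + R) = 2*R*(1 + R))
-1659*Q(B(7)) = -3318*(-4)*(1 - 4) = -3318*(-4)*(-3) = -1659*24 = -39816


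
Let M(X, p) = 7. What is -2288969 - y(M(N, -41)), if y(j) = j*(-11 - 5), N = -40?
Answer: -2288857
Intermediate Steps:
y(j) = -16*j (y(j) = j*(-16) = -16*j)
-2288969 - y(M(N, -41)) = -2288969 - (-16)*7 = -2288969 - 1*(-112) = -2288969 + 112 = -2288857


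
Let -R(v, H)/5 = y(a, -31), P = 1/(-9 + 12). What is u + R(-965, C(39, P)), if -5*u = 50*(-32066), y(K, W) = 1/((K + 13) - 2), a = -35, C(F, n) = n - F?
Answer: 7695845/24 ≈ 3.2066e+5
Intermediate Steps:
P = 1/3 ≈ 0.33333
y(K, W) = 1/(11 + K) (y(K, W) = 1/((13 + K) - 2) = 1/(11 + K))
R(v, H) = 5/24 (R(v, H) = -5/(11 - 35) = -5/(-24) = -5*(-1/24) = 5/24)
u = 320660 (u = -10*(-32066) = -1/5*(-1603300) = 320660)
u + R(-965, C(39, P)) = 320660 + 5/24 = 7695845/24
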